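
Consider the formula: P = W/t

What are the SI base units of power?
Units of each symbol in P = W/t:
  W (work): kg·m²/s²
  t (time): s  → in the denominator, contributes 1/s

Multiplying the contributions: [kg·m²/s²] · [1/s]
Adding exponents of each base unit: kg: 1, m: 2, s: -3
SI base units of power: kg·m²/s³

Answer: kg·m²/s³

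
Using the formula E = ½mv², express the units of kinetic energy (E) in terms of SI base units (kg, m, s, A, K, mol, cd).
Units of each symbol in E = ½mv²:
  m (mass): kg
  v (speed): m/s  → to the power 2, contributes m²/s²
  The factor ½ is dimensionless.

Multiplying the contributions: [kg] · [m²/s²]
Adding exponents of each base unit: kg: 1, m: 2, s: -2
SI base units of kinetic energy: kg·m²/s²

Answer: kg·m²/s²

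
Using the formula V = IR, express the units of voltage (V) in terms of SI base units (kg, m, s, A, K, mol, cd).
Units of each symbol in V = IR:
  I (current): A
  R (resistance, in ohms): kg·m²/(s³·A²)

Multiplying the contributions: [A] · [kg·m²/(s³·A²)]
Adding exponents of each base unit: kg: 1, m: 2, s: -3, A: -1
SI base units of voltage: kg·m²/(s³·A)

Answer: kg·m²/(s³·A)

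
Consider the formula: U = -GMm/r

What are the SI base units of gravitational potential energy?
Units of each symbol in U = -GMm/r:
  G (gravitational constant): m³/(kg·s²)
  M (mass): kg
  m (mass): kg
  r (distance): m  → in the denominator, contributes 1/m
  The minus sign does not affect the units.

Multiplying the contributions: [m³/(kg·s²)] · [kg] · [kg] · [1/m]
Adding exponents of each base unit: kg: 1, m: 2, s: -2
SI base units of gravitational potential energy: kg·m²/s²

Answer: kg·m²/s²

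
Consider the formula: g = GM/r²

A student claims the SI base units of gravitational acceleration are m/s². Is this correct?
Units of each symbol in g = GM/r²:
  G (gravitational constant): m³/(kg·s²)
  M (mass): kg
  r (distance): m  → to the power 2 in the denominator, contributes 1/m²

Multiplying the contributions: [m³/(kg·s²)] · [kg] · [1/m²]
Adding exponents of each base unit: m: 1, s: -2
SI base units of gravitational acceleration: m/s²

The claimed units m/s² match the derived units, so the claim is correct.

Answer: Yes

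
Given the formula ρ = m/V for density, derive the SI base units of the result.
Units of each symbol in ρ = m/V:
  m (mass): kg
  V (volume): m³  → in the denominator, contributes 1/m³

Multiplying the contributions: [kg] · [1/m³]
Adding exponents of each base unit: kg: 1, m: -3
SI base units of density: kg/m³

Answer: kg/m³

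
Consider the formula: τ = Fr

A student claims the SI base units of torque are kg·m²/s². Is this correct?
Units of each symbol in τ = Fr:
  F (force): kg·m/s²
  r (lever arm): m

Multiplying the contributions: [kg·m/s²] · [m]
Adding exponents of each base unit: kg: 1, m: 2, s: -2
SI base units of torque: kg·m²/s²

The claimed units kg·m²/s² match the derived units, so the claim is correct.

Answer: Yes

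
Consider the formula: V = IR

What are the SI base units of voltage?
Units of each symbol in V = IR:
  I (current): A
  R (resistance, in ohms): kg·m²/(s³·A²)

Multiplying the contributions: [A] · [kg·m²/(s³·A²)]
Adding exponents of each base unit: kg: 1, m: 2, s: -3, A: -1
SI base units of voltage: kg·m²/(s³·A)

Answer: kg·m²/(s³·A)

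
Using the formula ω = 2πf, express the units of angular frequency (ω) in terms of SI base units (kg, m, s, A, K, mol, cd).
Units of each symbol in ω = 2πf:
  f (frequency): 1/s
  The factor 2π is dimensionless.

Multiplying the contributions: [1/s]
Adding exponents of each base unit: s: -1
SI base units of angular frequency: 1/s

Answer: 1/s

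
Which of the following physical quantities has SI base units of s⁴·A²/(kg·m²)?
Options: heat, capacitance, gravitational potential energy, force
Checking the SI base units of each option:
  heat (Q = mcΔT): kg·m²/s²  ✗
  capacitance (C = Q/V): s⁴·A²/(kg·m²)  ✓ matches
  gravitational potential energy (U = -GMm/r): kg·m²/s²  ✗
  force (F = ma): kg·m/s²  ✗

Only capacitance has units s⁴·A²/(kg·m²).

Answer: capacitance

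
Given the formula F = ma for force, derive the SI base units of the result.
Units of each symbol in F = ma:
  m (mass): kg
  a (acceleration): m/s²

Multiplying the contributions: [kg] · [m/s²]
Adding exponents of each base unit: kg: 1, m: 1, s: -2
SI base units of force: kg·m/s²

Answer: kg·m/s²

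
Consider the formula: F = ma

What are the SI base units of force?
Units of each symbol in F = ma:
  m (mass): kg
  a (acceleration): m/s²

Multiplying the contributions: [kg] · [m/s²]
Adding exponents of each base unit: kg: 1, m: 1, s: -2
SI base units of force: kg·m/s²

Answer: kg·m/s²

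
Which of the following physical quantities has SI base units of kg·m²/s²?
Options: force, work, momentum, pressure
Checking the SI base units of each option:
  force (F = ma): kg·m/s²  ✗
  work (W = Fd): kg·m²/s²  ✓ matches
  momentum (p = mv): kg·m/s  ✗
  pressure (P = F/A): kg/(m·s²)  ✗

Only work has units kg·m²/s².

Answer: work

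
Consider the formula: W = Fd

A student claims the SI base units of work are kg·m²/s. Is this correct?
Units of each symbol in W = Fd:
  F (force): kg·m/s²
  d (displacement): m

Multiplying the contributions: [kg·m/s²] · [m]
Adding exponents of each base unit: kg: 1, m: 2, s: -2
SI base units of work: kg·m²/s²

The claimed units kg·m²/s (exponents kg: 1, m: 2, s: -1) do not match the derived units kg·m²/s² (exponents kg: 1, m: 2, s: -2), so the claim is incorrect.

Answer: No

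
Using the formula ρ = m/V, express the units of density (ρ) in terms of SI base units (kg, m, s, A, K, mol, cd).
Units of each symbol in ρ = m/V:
  m (mass): kg
  V (volume): m³  → in the denominator, contributes 1/m³

Multiplying the contributions: [kg] · [1/m³]
Adding exponents of each base unit: kg: 1, m: -3
SI base units of density: kg/m³

Answer: kg/m³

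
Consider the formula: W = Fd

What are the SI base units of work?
Units of each symbol in W = Fd:
  F (force): kg·m/s²
  d (displacement): m

Multiplying the contributions: [kg·m/s²] · [m]
Adding exponents of each base unit: kg: 1, m: 2, s: -2
SI base units of work: kg·m²/s²

Answer: kg·m²/s²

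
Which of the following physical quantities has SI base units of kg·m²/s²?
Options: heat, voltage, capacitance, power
Checking the SI base units of each option:
  heat (Q = mcΔT): kg·m²/s²  ✓ matches
  voltage (V = IR): kg·m²/(s³·A)  ✗
  capacitance (C = Q/V): s⁴·A²/(kg·m²)  ✗
  power (P = W/t): kg·m²/s³  ✗

Only heat has units kg·m²/s².

Answer: heat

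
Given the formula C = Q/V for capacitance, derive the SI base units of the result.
Units of each symbol in C = Q/V:
  Q (charge, in coulombs): s·A
  V (voltage, in volts): kg·m²/(s³·A)  → in the denominator, contributes s³·A/(kg·m²)

Multiplying the contributions: [s·A] · [s³·A/(kg·m²)]
Adding exponents of each base unit: kg: -1, m: -2, s: 4, A: 2
SI base units of capacitance: s⁴·A²/(kg·m²)

Answer: s⁴·A²/(kg·m²)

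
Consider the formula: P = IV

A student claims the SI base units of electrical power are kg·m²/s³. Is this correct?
Units of each symbol in P = IV:
  I (current): A
  V (voltage, in volts): kg·m²/(s³·A)

Multiplying the contributions: [A] · [kg·m²/(s³·A)]
Adding exponents of each base unit: kg: 1, m: 2, s: -3
SI base units of electrical power: kg·m²/s³

The claimed units kg·m²/s³ match the derived units, so the claim is correct.

Answer: Yes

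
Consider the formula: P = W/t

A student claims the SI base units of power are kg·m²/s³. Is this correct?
Units of each symbol in P = W/t:
  W (work): kg·m²/s²
  t (time): s  → in the denominator, contributes 1/s

Multiplying the contributions: [kg·m²/s²] · [1/s]
Adding exponents of each base unit: kg: 1, m: 2, s: -3
SI base units of power: kg·m²/s³

The claimed units kg·m²/s³ match the derived units, so the claim is correct.

Answer: Yes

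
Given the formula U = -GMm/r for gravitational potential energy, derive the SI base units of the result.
Units of each symbol in U = -GMm/r:
  G (gravitational constant): m³/(kg·s²)
  M (mass): kg
  m (mass): kg
  r (distance): m  → in the denominator, contributes 1/m
  The minus sign does not affect the units.

Multiplying the contributions: [m³/(kg·s²)] · [kg] · [kg] · [1/m]
Adding exponents of each base unit: kg: 1, m: 2, s: -2
SI base units of gravitational potential energy: kg·m²/s²

Answer: kg·m²/s²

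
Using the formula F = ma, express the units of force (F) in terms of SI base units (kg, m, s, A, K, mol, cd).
Units of each symbol in F = ma:
  m (mass): kg
  a (acceleration): m/s²

Multiplying the contributions: [kg] · [m/s²]
Adding exponents of each base unit: kg: 1, m: 1, s: -2
SI base units of force: kg·m/s²

Answer: kg·m/s²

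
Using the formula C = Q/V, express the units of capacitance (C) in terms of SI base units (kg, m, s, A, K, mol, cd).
Units of each symbol in C = Q/V:
  Q (charge, in coulombs): s·A
  V (voltage, in volts): kg·m²/(s³·A)  → in the denominator, contributes s³·A/(kg·m²)

Multiplying the contributions: [s·A] · [s³·A/(kg·m²)]
Adding exponents of each base unit: kg: -1, m: -2, s: 4, A: 2
SI base units of capacitance: s⁴·A²/(kg·m²)

Answer: s⁴·A²/(kg·m²)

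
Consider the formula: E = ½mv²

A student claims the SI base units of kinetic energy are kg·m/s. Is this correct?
Units of each symbol in E = ½mv²:
  m (mass): kg
  v (speed): m/s  → to the power 2, contributes m²/s²
  The factor ½ is dimensionless.

Multiplying the contributions: [kg] · [m²/s²]
Adding exponents of each base unit: kg: 1, m: 2, s: -2
SI base units of kinetic energy: kg·m²/s²

The claimed units kg·m/s (exponents kg: 1, m: 1, s: -1) do not match the derived units kg·m²/s² (exponents kg: 1, m: 2, s: -2), so the claim is incorrect.

Answer: No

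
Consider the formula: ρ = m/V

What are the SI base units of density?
Units of each symbol in ρ = m/V:
  m (mass): kg
  V (volume): m³  → in the denominator, contributes 1/m³

Multiplying the contributions: [kg] · [1/m³]
Adding exponents of each base unit: kg: 1, m: -3
SI base units of density: kg/m³

Answer: kg/m³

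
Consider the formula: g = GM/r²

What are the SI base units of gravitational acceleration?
Units of each symbol in g = GM/r²:
  G (gravitational constant): m³/(kg·s²)
  M (mass): kg
  r (distance): m  → to the power 2 in the denominator, contributes 1/m²

Multiplying the contributions: [m³/(kg·s²)] · [kg] · [1/m²]
Adding exponents of each base unit: m: 1, s: -2
SI base units of gravitational acceleration: m/s²

Answer: m/s²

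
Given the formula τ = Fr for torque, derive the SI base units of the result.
Units of each symbol in τ = Fr:
  F (force): kg·m/s²
  r (lever arm): m

Multiplying the contributions: [kg·m/s²] · [m]
Adding exponents of each base unit: kg: 1, m: 2, s: -2
SI base units of torque: kg·m²/s²

Answer: kg·m²/s²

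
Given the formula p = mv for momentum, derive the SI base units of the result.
Units of each symbol in p = mv:
  m (mass): kg
  v (velocity): m/s

Multiplying the contributions: [kg] · [m/s]
Adding exponents of each base unit: kg: 1, m: 1, s: -1
SI base units of momentum: kg·m/s

Answer: kg·m/s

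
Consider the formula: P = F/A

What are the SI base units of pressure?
Units of each symbol in P = F/A:
  F (force): kg·m/s²
  A (area): m²  → in the denominator, contributes 1/m²

Multiplying the contributions: [kg·m/s²] · [1/m²]
Adding exponents of each base unit: kg: 1, m: -1, s: -2
SI base units of pressure: kg/(m·s²)

Answer: kg/(m·s²)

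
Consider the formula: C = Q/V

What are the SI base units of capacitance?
Units of each symbol in C = Q/V:
  Q (charge, in coulombs): s·A
  V (voltage, in volts): kg·m²/(s³·A)  → in the denominator, contributes s³·A/(kg·m²)

Multiplying the contributions: [s·A] · [s³·A/(kg·m²)]
Adding exponents of each base unit: kg: -1, m: -2, s: 4, A: 2
SI base units of capacitance: s⁴·A²/(kg·m²)

Answer: s⁴·A²/(kg·m²)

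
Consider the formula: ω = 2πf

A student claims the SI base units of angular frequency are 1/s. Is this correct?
Units of each symbol in ω = 2πf:
  f (frequency): 1/s
  The factor 2π is dimensionless.

Multiplying the contributions: [1/s]
Adding exponents of each base unit: s: -1
SI base units of angular frequency: 1/s

The claimed units 1/s match the derived units, so the claim is correct.

Answer: Yes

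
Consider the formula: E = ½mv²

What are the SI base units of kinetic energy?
Units of each symbol in E = ½mv²:
  m (mass): kg
  v (speed): m/s  → to the power 2, contributes m²/s²
  The factor ½ is dimensionless.

Multiplying the contributions: [kg] · [m²/s²]
Adding exponents of each base unit: kg: 1, m: 2, s: -2
SI base units of kinetic energy: kg·m²/s²

Answer: kg·m²/s²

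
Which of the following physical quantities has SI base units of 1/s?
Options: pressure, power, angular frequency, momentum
Checking the SI base units of each option:
  pressure (P = F/A): kg/(m·s²)  ✗
  power (P = W/t): kg·m²/s³  ✗
  angular frequency (ω = 2πf): 1/s  ✓ matches
  momentum (p = mv): kg·m/s  ✗

Only angular frequency has units 1/s.

Answer: angular frequency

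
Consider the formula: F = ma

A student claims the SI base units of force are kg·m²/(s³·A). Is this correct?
Units of each symbol in F = ma:
  m (mass): kg
  a (acceleration): m/s²

Multiplying the contributions: [kg] · [m/s²]
Adding exponents of each base unit: kg: 1, m: 1, s: -2
SI base units of force: kg·m/s²

The claimed units kg·m²/(s³·A) (exponents kg: 1, m: 2, s: -3, A: -1) do not match the derived units kg·m/s² (exponents kg: 1, m: 1, s: -2), so the claim is incorrect.

Answer: No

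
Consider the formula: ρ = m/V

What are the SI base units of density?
Units of each symbol in ρ = m/V:
  m (mass): kg
  V (volume): m³  → in the denominator, contributes 1/m³

Multiplying the contributions: [kg] · [1/m³]
Adding exponents of each base unit: kg: 1, m: -3
SI base units of density: kg/m³

Answer: kg/m³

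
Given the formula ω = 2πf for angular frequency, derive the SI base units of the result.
Units of each symbol in ω = 2πf:
  f (frequency): 1/s
  The factor 2π is dimensionless.

Multiplying the contributions: [1/s]
Adding exponents of each base unit: s: -1
SI base units of angular frequency: 1/s

Answer: 1/s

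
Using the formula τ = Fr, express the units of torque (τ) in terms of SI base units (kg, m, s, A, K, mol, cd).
Units of each symbol in τ = Fr:
  F (force): kg·m/s²
  r (lever arm): m

Multiplying the contributions: [kg·m/s²] · [m]
Adding exponents of each base unit: kg: 1, m: 2, s: -2
SI base units of torque: kg·m²/s²

Answer: kg·m²/s²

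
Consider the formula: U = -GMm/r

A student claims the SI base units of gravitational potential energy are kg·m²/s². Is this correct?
Units of each symbol in U = -GMm/r:
  G (gravitational constant): m³/(kg·s²)
  M (mass): kg
  m (mass): kg
  r (distance): m  → in the denominator, contributes 1/m
  The minus sign does not affect the units.

Multiplying the contributions: [m³/(kg·s²)] · [kg] · [kg] · [1/m]
Adding exponents of each base unit: kg: 1, m: 2, s: -2
SI base units of gravitational potential energy: kg·m²/s²

The claimed units kg·m²/s² match the derived units, so the claim is correct.

Answer: Yes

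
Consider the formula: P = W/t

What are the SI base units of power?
Units of each symbol in P = W/t:
  W (work): kg·m²/s²
  t (time): s  → in the denominator, contributes 1/s

Multiplying the contributions: [kg·m²/s²] · [1/s]
Adding exponents of each base unit: kg: 1, m: 2, s: -3
SI base units of power: kg·m²/s³

Answer: kg·m²/s³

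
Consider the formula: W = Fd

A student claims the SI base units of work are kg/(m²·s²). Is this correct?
Units of each symbol in W = Fd:
  F (force): kg·m/s²
  d (displacement): m

Multiplying the contributions: [kg·m/s²] · [m]
Adding exponents of each base unit: kg: 1, m: 2, s: -2
SI base units of work: kg·m²/s²

The claimed units kg/(m²·s²) (exponents kg: 1, m: -2, s: -2) do not match the derived units kg·m²/s² (exponents kg: 1, m: 2, s: -2), so the claim is incorrect.

Answer: No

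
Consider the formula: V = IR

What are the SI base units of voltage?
Units of each symbol in V = IR:
  I (current): A
  R (resistance, in ohms): kg·m²/(s³·A²)

Multiplying the contributions: [A] · [kg·m²/(s³·A²)]
Adding exponents of each base unit: kg: 1, m: 2, s: -3, A: -1
SI base units of voltage: kg·m²/(s³·A)

Answer: kg·m²/(s³·A)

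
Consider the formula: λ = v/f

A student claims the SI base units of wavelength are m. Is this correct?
Units of each symbol in λ = v/f:
  v (wave speed): m/s
  f (frequency): 1/s  → in the denominator, contributes s

Multiplying the contributions: [m/s] · [s]
Adding exponents of each base unit: m: 1
SI base units of wavelength: m

The claimed units m match the derived units, so the claim is correct.

Answer: Yes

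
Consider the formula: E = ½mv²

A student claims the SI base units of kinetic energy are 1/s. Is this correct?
Units of each symbol in E = ½mv²:
  m (mass): kg
  v (speed): m/s  → to the power 2, contributes m²/s²
  The factor ½ is dimensionless.

Multiplying the contributions: [kg] · [m²/s²]
Adding exponents of each base unit: kg: 1, m: 2, s: -2
SI base units of kinetic energy: kg·m²/s²

The claimed units 1/s (exponents s: -1) do not match the derived units kg·m²/s² (exponents kg: 1, m: 2, s: -2), so the claim is incorrect.

Answer: No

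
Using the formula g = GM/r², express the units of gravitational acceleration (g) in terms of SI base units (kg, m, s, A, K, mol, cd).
Units of each symbol in g = GM/r²:
  G (gravitational constant): m³/(kg·s²)
  M (mass): kg
  r (distance): m  → to the power 2 in the denominator, contributes 1/m²

Multiplying the contributions: [m³/(kg·s²)] · [kg] · [1/m²]
Adding exponents of each base unit: m: 1, s: -2
SI base units of gravitational acceleration: m/s²

Answer: m/s²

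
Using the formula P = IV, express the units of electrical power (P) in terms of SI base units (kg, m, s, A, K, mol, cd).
Units of each symbol in P = IV:
  I (current): A
  V (voltage, in volts): kg·m²/(s³·A)

Multiplying the contributions: [A] · [kg·m²/(s³·A)]
Adding exponents of each base unit: kg: 1, m: 2, s: -3
SI base units of electrical power: kg·m²/s³

Answer: kg·m²/s³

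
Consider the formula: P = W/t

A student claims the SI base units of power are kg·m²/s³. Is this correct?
Units of each symbol in P = W/t:
  W (work): kg·m²/s²
  t (time): s  → in the denominator, contributes 1/s

Multiplying the contributions: [kg·m²/s²] · [1/s]
Adding exponents of each base unit: kg: 1, m: 2, s: -3
SI base units of power: kg·m²/s³

The claimed units kg·m²/s³ match the derived units, so the claim is correct.

Answer: Yes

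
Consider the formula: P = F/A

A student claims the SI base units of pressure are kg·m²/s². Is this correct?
Units of each symbol in P = F/A:
  F (force): kg·m/s²
  A (area): m²  → in the denominator, contributes 1/m²

Multiplying the contributions: [kg·m/s²] · [1/m²]
Adding exponents of each base unit: kg: 1, m: -1, s: -2
SI base units of pressure: kg/(m·s²)

The claimed units kg·m²/s² (exponents kg: 1, m: 2, s: -2) do not match the derived units kg/(m·s²) (exponents kg: 1, m: -1, s: -2), so the claim is incorrect.

Answer: No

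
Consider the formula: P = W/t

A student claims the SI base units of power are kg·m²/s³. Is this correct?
Units of each symbol in P = W/t:
  W (work): kg·m²/s²
  t (time): s  → in the denominator, contributes 1/s

Multiplying the contributions: [kg·m²/s²] · [1/s]
Adding exponents of each base unit: kg: 1, m: 2, s: -3
SI base units of power: kg·m²/s³

The claimed units kg·m²/s³ match the derived units, so the claim is correct.

Answer: Yes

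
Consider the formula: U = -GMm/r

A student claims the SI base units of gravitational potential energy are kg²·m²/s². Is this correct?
Units of each symbol in U = -GMm/r:
  G (gravitational constant): m³/(kg·s²)
  M (mass): kg
  m (mass): kg
  r (distance): m  → in the denominator, contributes 1/m
  The minus sign does not affect the units.

Multiplying the contributions: [m³/(kg·s²)] · [kg] · [kg] · [1/m]
Adding exponents of each base unit: kg: 1, m: 2, s: -2
SI base units of gravitational potential energy: kg·m²/s²

The claimed units kg²·m²/s² (exponents kg: 2, m: 2, s: -2) do not match the derived units kg·m²/s² (exponents kg: 1, m: 2, s: -2), so the claim is incorrect.

Answer: No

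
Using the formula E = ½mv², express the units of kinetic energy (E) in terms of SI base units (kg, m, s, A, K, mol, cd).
Units of each symbol in E = ½mv²:
  m (mass): kg
  v (speed): m/s  → to the power 2, contributes m²/s²
  The factor ½ is dimensionless.

Multiplying the contributions: [kg] · [m²/s²]
Adding exponents of each base unit: kg: 1, m: 2, s: -2
SI base units of kinetic energy: kg·m²/s²

Answer: kg·m²/s²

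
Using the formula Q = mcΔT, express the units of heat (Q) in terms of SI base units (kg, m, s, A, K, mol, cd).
Units of each symbol in Q = mcΔT:
  m (mass): kg
  c (specific heat capacity, in J/(kg·K)): m²/(s²·K)
  ΔT (temperature change): K

Multiplying the contributions: [kg] · [m²/(s²·K)] · [K]
Adding exponents of each base unit: kg: 1, m: 2, s: -2
SI base units of heat: kg·m²/s²

Answer: kg·m²/s²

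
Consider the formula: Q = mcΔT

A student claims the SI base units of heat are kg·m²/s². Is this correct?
Units of each symbol in Q = mcΔT:
  m (mass): kg
  c (specific heat capacity, in J/(kg·K)): m²/(s²·K)
  ΔT (temperature change): K

Multiplying the contributions: [kg] · [m²/(s²·K)] · [K]
Adding exponents of each base unit: kg: 1, m: 2, s: -2
SI base units of heat: kg·m²/s²

The claimed units kg·m²/s² match the derived units, so the claim is correct.

Answer: Yes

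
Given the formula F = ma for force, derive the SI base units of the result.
Units of each symbol in F = ma:
  m (mass): kg
  a (acceleration): m/s²

Multiplying the contributions: [kg] · [m/s²]
Adding exponents of each base unit: kg: 1, m: 1, s: -2
SI base units of force: kg·m/s²

Answer: kg·m/s²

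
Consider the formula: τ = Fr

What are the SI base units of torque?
Units of each symbol in τ = Fr:
  F (force): kg·m/s²
  r (lever arm): m

Multiplying the contributions: [kg·m/s²] · [m]
Adding exponents of each base unit: kg: 1, m: 2, s: -2
SI base units of torque: kg·m²/s²

Answer: kg·m²/s²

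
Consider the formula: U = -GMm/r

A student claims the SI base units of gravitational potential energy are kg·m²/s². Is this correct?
Units of each symbol in U = -GMm/r:
  G (gravitational constant): m³/(kg·s²)
  M (mass): kg
  m (mass): kg
  r (distance): m  → in the denominator, contributes 1/m
  The minus sign does not affect the units.

Multiplying the contributions: [m³/(kg·s²)] · [kg] · [kg] · [1/m]
Adding exponents of each base unit: kg: 1, m: 2, s: -2
SI base units of gravitational potential energy: kg·m²/s²

The claimed units kg·m²/s² match the derived units, so the claim is correct.

Answer: Yes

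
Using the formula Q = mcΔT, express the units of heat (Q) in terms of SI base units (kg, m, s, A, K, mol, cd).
Units of each symbol in Q = mcΔT:
  m (mass): kg
  c (specific heat capacity, in J/(kg·K)): m²/(s²·K)
  ΔT (temperature change): K

Multiplying the contributions: [kg] · [m²/(s²·K)] · [K]
Adding exponents of each base unit: kg: 1, m: 2, s: -2
SI base units of heat: kg·m²/s²

Answer: kg·m²/s²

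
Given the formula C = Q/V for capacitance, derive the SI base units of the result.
Units of each symbol in C = Q/V:
  Q (charge, in coulombs): s·A
  V (voltage, in volts): kg·m²/(s³·A)  → in the denominator, contributes s³·A/(kg·m²)

Multiplying the contributions: [s·A] · [s³·A/(kg·m²)]
Adding exponents of each base unit: kg: -1, m: -2, s: 4, A: 2
SI base units of capacitance: s⁴·A²/(kg·m²)

Answer: s⁴·A²/(kg·m²)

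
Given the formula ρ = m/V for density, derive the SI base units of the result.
Units of each symbol in ρ = m/V:
  m (mass): kg
  V (volume): m³  → in the denominator, contributes 1/m³

Multiplying the contributions: [kg] · [1/m³]
Adding exponents of each base unit: kg: 1, m: -3
SI base units of density: kg/m³

Answer: kg/m³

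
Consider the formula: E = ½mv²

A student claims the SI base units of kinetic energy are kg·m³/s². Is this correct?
Units of each symbol in E = ½mv²:
  m (mass): kg
  v (speed): m/s  → to the power 2, contributes m²/s²
  The factor ½ is dimensionless.

Multiplying the contributions: [kg] · [m²/s²]
Adding exponents of each base unit: kg: 1, m: 2, s: -2
SI base units of kinetic energy: kg·m²/s²

The claimed units kg·m³/s² (exponents kg: 1, m: 3, s: -2) do not match the derived units kg·m²/s² (exponents kg: 1, m: 2, s: -2), so the claim is incorrect.

Answer: No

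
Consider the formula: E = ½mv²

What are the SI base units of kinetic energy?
Units of each symbol in E = ½mv²:
  m (mass): kg
  v (speed): m/s  → to the power 2, contributes m²/s²
  The factor ½ is dimensionless.

Multiplying the contributions: [kg] · [m²/s²]
Adding exponents of each base unit: kg: 1, m: 2, s: -2
SI base units of kinetic energy: kg·m²/s²

Answer: kg·m²/s²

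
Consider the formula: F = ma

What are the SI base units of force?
Units of each symbol in F = ma:
  m (mass): kg
  a (acceleration): m/s²

Multiplying the contributions: [kg] · [m/s²]
Adding exponents of each base unit: kg: 1, m: 1, s: -2
SI base units of force: kg·m/s²

Answer: kg·m/s²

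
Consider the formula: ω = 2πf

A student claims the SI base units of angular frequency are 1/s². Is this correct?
Units of each symbol in ω = 2πf:
  f (frequency): 1/s
  The factor 2π is dimensionless.

Multiplying the contributions: [1/s]
Adding exponents of each base unit: s: -1
SI base units of angular frequency: 1/s

The claimed units 1/s² (exponents s: -2) do not match the derived units 1/s (exponents s: -1), so the claim is incorrect.

Answer: No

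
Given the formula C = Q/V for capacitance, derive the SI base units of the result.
Units of each symbol in C = Q/V:
  Q (charge, in coulombs): s·A
  V (voltage, in volts): kg·m²/(s³·A)  → in the denominator, contributes s³·A/(kg·m²)

Multiplying the contributions: [s·A] · [s³·A/(kg·m²)]
Adding exponents of each base unit: kg: -1, m: -2, s: 4, A: 2
SI base units of capacitance: s⁴·A²/(kg·m²)

Answer: s⁴·A²/(kg·m²)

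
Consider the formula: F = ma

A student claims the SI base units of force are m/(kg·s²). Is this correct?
Units of each symbol in F = ma:
  m (mass): kg
  a (acceleration): m/s²

Multiplying the contributions: [kg] · [m/s²]
Adding exponents of each base unit: kg: 1, m: 1, s: -2
SI base units of force: kg·m/s²

The claimed units m/(kg·s²) (exponents kg: -1, m: 1, s: -2) do not match the derived units kg·m/s² (exponents kg: 1, m: 1, s: -2), so the claim is incorrect.

Answer: No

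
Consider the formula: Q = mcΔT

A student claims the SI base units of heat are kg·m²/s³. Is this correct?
Units of each symbol in Q = mcΔT:
  m (mass): kg
  c (specific heat capacity, in J/(kg·K)): m²/(s²·K)
  ΔT (temperature change): K

Multiplying the contributions: [kg] · [m²/(s²·K)] · [K]
Adding exponents of each base unit: kg: 1, m: 2, s: -2
SI base units of heat: kg·m²/s²

The claimed units kg·m²/s³ (exponents kg: 1, m: 2, s: -3) do not match the derived units kg·m²/s² (exponents kg: 1, m: 2, s: -2), so the claim is incorrect.

Answer: No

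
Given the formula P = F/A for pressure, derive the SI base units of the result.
Units of each symbol in P = F/A:
  F (force): kg·m/s²
  A (area): m²  → in the denominator, contributes 1/m²

Multiplying the contributions: [kg·m/s²] · [1/m²]
Adding exponents of each base unit: kg: 1, m: -1, s: -2
SI base units of pressure: kg/(m·s²)

Answer: kg/(m·s²)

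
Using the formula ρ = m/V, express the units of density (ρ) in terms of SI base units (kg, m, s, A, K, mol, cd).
Units of each symbol in ρ = m/V:
  m (mass): kg
  V (volume): m³  → in the denominator, contributes 1/m³

Multiplying the contributions: [kg] · [1/m³]
Adding exponents of each base unit: kg: 1, m: -3
SI base units of density: kg/m³

Answer: kg/m³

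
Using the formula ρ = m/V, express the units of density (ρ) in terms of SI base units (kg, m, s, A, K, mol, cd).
Units of each symbol in ρ = m/V:
  m (mass): kg
  V (volume): m³  → in the denominator, contributes 1/m³

Multiplying the contributions: [kg] · [1/m³]
Adding exponents of each base unit: kg: 1, m: -3
SI base units of density: kg/m³

Answer: kg/m³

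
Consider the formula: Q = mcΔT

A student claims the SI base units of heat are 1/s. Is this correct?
Units of each symbol in Q = mcΔT:
  m (mass): kg
  c (specific heat capacity, in J/(kg·K)): m²/(s²·K)
  ΔT (temperature change): K

Multiplying the contributions: [kg] · [m²/(s²·K)] · [K]
Adding exponents of each base unit: kg: 1, m: 2, s: -2
SI base units of heat: kg·m²/s²

The claimed units 1/s (exponents s: -1) do not match the derived units kg·m²/s² (exponents kg: 1, m: 2, s: -2), so the claim is incorrect.

Answer: No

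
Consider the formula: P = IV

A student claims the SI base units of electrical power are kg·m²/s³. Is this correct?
Units of each symbol in P = IV:
  I (current): A
  V (voltage, in volts): kg·m²/(s³·A)

Multiplying the contributions: [A] · [kg·m²/(s³·A)]
Adding exponents of each base unit: kg: 1, m: 2, s: -3
SI base units of electrical power: kg·m²/s³

The claimed units kg·m²/s³ match the derived units, so the claim is correct.

Answer: Yes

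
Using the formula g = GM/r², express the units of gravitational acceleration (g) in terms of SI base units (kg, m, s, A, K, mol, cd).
Units of each symbol in g = GM/r²:
  G (gravitational constant): m³/(kg·s²)
  M (mass): kg
  r (distance): m  → to the power 2 in the denominator, contributes 1/m²

Multiplying the contributions: [m³/(kg·s²)] · [kg] · [1/m²]
Adding exponents of each base unit: m: 1, s: -2
SI base units of gravitational acceleration: m/s²

Answer: m/s²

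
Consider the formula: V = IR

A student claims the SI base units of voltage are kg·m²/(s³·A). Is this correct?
Units of each symbol in V = IR:
  I (current): A
  R (resistance, in ohms): kg·m²/(s³·A²)

Multiplying the contributions: [A] · [kg·m²/(s³·A²)]
Adding exponents of each base unit: kg: 1, m: 2, s: -3, A: -1
SI base units of voltage: kg·m²/(s³·A)

The claimed units kg·m²/(s³·A) match the derived units, so the claim is correct.

Answer: Yes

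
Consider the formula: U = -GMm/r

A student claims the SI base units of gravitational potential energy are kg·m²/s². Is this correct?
Units of each symbol in U = -GMm/r:
  G (gravitational constant): m³/(kg·s²)
  M (mass): kg
  m (mass): kg
  r (distance): m  → in the denominator, contributes 1/m
  The minus sign does not affect the units.

Multiplying the contributions: [m³/(kg·s²)] · [kg] · [kg] · [1/m]
Adding exponents of each base unit: kg: 1, m: 2, s: -2
SI base units of gravitational potential energy: kg·m²/s²

The claimed units kg·m²/s² match the derived units, so the claim is correct.

Answer: Yes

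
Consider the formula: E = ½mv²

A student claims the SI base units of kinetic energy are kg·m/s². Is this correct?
Units of each symbol in E = ½mv²:
  m (mass): kg
  v (speed): m/s  → to the power 2, contributes m²/s²
  The factor ½ is dimensionless.

Multiplying the contributions: [kg] · [m²/s²]
Adding exponents of each base unit: kg: 1, m: 2, s: -2
SI base units of kinetic energy: kg·m²/s²

The claimed units kg·m/s² (exponents kg: 1, m: 1, s: -2) do not match the derived units kg·m²/s² (exponents kg: 1, m: 2, s: -2), so the claim is incorrect.

Answer: No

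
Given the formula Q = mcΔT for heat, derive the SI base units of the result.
Units of each symbol in Q = mcΔT:
  m (mass): kg
  c (specific heat capacity, in J/(kg·K)): m²/(s²·K)
  ΔT (temperature change): K

Multiplying the contributions: [kg] · [m²/(s²·K)] · [K]
Adding exponents of each base unit: kg: 1, m: 2, s: -2
SI base units of heat: kg·m²/s²

Answer: kg·m²/s²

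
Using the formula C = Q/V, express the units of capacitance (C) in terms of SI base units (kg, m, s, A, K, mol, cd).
Units of each symbol in C = Q/V:
  Q (charge, in coulombs): s·A
  V (voltage, in volts): kg·m²/(s³·A)  → in the denominator, contributes s³·A/(kg·m²)

Multiplying the contributions: [s·A] · [s³·A/(kg·m²)]
Adding exponents of each base unit: kg: -1, m: -2, s: 4, A: 2
SI base units of capacitance: s⁴·A²/(kg·m²)

Answer: s⁴·A²/(kg·m²)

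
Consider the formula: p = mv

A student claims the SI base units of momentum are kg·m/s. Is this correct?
Units of each symbol in p = mv:
  m (mass): kg
  v (velocity): m/s

Multiplying the contributions: [kg] · [m/s]
Adding exponents of each base unit: kg: 1, m: 1, s: -1
SI base units of momentum: kg·m/s

The claimed units kg·m/s match the derived units, so the claim is correct.

Answer: Yes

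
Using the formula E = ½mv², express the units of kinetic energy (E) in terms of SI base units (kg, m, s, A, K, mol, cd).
Units of each symbol in E = ½mv²:
  m (mass): kg
  v (speed): m/s  → to the power 2, contributes m²/s²
  The factor ½ is dimensionless.

Multiplying the contributions: [kg] · [m²/s²]
Adding exponents of each base unit: kg: 1, m: 2, s: -2
SI base units of kinetic energy: kg·m²/s²

Answer: kg·m²/s²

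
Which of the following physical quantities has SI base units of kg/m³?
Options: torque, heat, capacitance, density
Checking the SI base units of each option:
  torque (τ = Fr): kg·m²/s²  ✗
  heat (Q = mcΔT): kg·m²/s²  ✗
  capacitance (C = Q/V): s⁴·A²/(kg·m²)  ✗
  density (ρ = m/V): kg/m³  ✓ matches

Only density has units kg/m³.

Answer: density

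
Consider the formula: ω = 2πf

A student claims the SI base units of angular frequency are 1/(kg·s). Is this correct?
Units of each symbol in ω = 2πf:
  f (frequency): 1/s
  The factor 2π is dimensionless.

Multiplying the contributions: [1/s]
Adding exponents of each base unit: s: -1
SI base units of angular frequency: 1/s

The claimed units 1/(kg·s) (exponents kg: -1, s: -1) do not match the derived units 1/s (exponents s: -1), so the claim is incorrect.

Answer: No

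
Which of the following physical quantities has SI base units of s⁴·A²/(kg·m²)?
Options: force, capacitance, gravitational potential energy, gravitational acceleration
Checking the SI base units of each option:
  force (F = ma): kg·m/s²  ✗
  capacitance (C = Q/V): s⁴·A²/(kg·m²)  ✓ matches
  gravitational potential energy (U = -GMm/r): kg·m²/s²  ✗
  gravitational acceleration (g = GM/r²): m/s²  ✗

Only capacitance has units s⁴·A²/(kg·m²).

Answer: capacitance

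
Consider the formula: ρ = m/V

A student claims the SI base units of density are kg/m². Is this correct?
Units of each symbol in ρ = m/V:
  m (mass): kg
  V (volume): m³  → in the denominator, contributes 1/m³

Multiplying the contributions: [kg] · [1/m³]
Adding exponents of each base unit: kg: 1, m: -3
SI base units of density: kg/m³

The claimed units kg/m² (exponents kg: 1, m: -2) do not match the derived units kg/m³ (exponents kg: 1, m: -3), so the claim is incorrect.

Answer: No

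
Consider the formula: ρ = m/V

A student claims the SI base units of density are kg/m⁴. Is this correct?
Units of each symbol in ρ = m/V:
  m (mass): kg
  V (volume): m³  → in the denominator, contributes 1/m³

Multiplying the contributions: [kg] · [1/m³]
Adding exponents of each base unit: kg: 1, m: -3
SI base units of density: kg/m³

The claimed units kg/m⁴ (exponents kg: 1, m: -4) do not match the derived units kg/m³ (exponents kg: 1, m: -3), so the claim is incorrect.

Answer: No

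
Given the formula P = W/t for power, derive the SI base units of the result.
Units of each symbol in P = W/t:
  W (work): kg·m²/s²
  t (time): s  → in the denominator, contributes 1/s

Multiplying the contributions: [kg·m²/s²] · [1/s]
Adding exponents of each base unit: kg: 1, m: 2, s: -3
SI base units of power: kg·m²/s³

Answer: kg·m²/s³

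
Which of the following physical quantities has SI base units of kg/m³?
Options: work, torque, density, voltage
Checking the SI base units of each option:
  work (W = Fd): kg·m²/s²  ✗
  torque (τ = Fr): kg·m²/s²  ✗
  density (ρ = m/V): kg/m³  ✓ matches
  voltage (V = IR): kg·m²/(s³·A)  ✗

Only density has units kg/m³.

Answer: density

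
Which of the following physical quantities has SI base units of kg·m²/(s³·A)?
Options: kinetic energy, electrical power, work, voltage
Checking the SI base units of each option:
  kinetic energy (E = ½mv²): kg·m²/s²  ✗
  electrical power (P = IV): kg·m²/s³  ✗
  work (W = Fd): kg·m²/s²  ✗
  voltage (V = IR): kg·m²/(s³·A)  ✓ matches

Only voltage has units kg·m²/(s³·A).

Answer: voltage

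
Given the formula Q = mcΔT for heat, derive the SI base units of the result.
Units of each symbol in Q = mcΔT:
  m (mass): kg
  c (specific heat capacity, in J/(kg·K)): m²/(s²·K)
  ΔT (temperature change): K

Multiplying the contributions: [kg] · [m²/(s²·K)] · [K]
Adding exponents of each base unit: kg: 1, m: 2, s: -2
SI base units of heat: kg·m²/s²

Answer: kg·m²/s²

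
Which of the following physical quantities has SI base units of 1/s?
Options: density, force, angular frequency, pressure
Checking the SI base units of each option:
  density (ρ = m/V): kg/m³  ✗
  force (F = ma): kg·m/s²  ✗
  angular frequency (ω = 2πf): 1/s  ✓ matches
  pressure (P = F/A): kg/(m·s²)  ✗

Only angular frequency has units 1/s.

Answer: angular frequency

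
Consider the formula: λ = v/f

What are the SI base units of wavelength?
Units of each symbol in λ = v/f:
  v (wave speed): m/s
  f (frequency): 1/s  → in the denominator, contributes s

Multiplying the contributions: [m/s] · [s]
Adding exponents of each base unit: m: 1
SI base units of wavelength: m

Answer: m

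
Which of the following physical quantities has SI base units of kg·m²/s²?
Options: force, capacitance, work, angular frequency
Checking the SI base units of each option:
  force (F = ma): kg·m/s²  ✗
  capacitance (C = Q/V): s⁴·A²/(kg·m²)  ✗
  work (W = Fd): kg·m²/s²  ✓ matches
  angular frequency (ω = 2πf): 1/s  ✗

Only work has units kg·m²/s².

Answer: work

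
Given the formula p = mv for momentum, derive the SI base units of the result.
Units of each symbol in p = mv:
  m (mass): kg
  v (velocity): m/s

Multiplying the contributions: [kg] · [m/s]
Adding exponents of each base unit: kg: 1, m: 1, s: -1
SI base units of momentum: kg·m/s

Answer: kg·m/s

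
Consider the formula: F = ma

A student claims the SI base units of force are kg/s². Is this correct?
Units of each symbol in F = ma:
  m (mass): kg
  a (acceleration): m/s²

Multiplying the contributions: [kg] · [m/s²]
Adding exponents of each base unit: kg: 1, m: 1, s: -2
SI base units of force: kg·m/s²

The claimed units kg/s² (exponents kg: 1, s: -2) do not match the derived units kg·m/s² (exponents kg: 1, m: 1, s: -2), so the claim is incorrect.

Answer: No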